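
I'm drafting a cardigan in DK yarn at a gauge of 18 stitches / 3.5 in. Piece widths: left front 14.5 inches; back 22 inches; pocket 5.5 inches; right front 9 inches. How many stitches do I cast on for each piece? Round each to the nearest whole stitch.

Rate = 18/3.5 = 5.143 sts per in.
left front: 14.5 × 5.143 = 74.57 → 75.
back: 22 × 5.143 = 113.14 → 113.
pocket: 5.5 × 5.143 = 28.29 → 28.
right front: 9 × 5.143 = 46.29 → 46.

left front 75; back 113; pocket 28; right front 46.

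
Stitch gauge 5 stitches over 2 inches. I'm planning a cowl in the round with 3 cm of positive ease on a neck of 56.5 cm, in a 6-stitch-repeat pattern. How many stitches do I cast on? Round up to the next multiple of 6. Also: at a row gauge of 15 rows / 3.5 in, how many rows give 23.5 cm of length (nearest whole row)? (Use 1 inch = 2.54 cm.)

Cast on 60 stitches; work 40 rows.

Finished = 56.5 + 3 = 59.5 cm.
59.5 cm × 1/2.54 = 23.43 inches.
5/2 = 2.5 sts per in; 23.43 × 2.5 = 58.56 sts.
Next multiple of 6 → 60.
23.5 cm = 9.25 inches; × 4.286 = 39.65 → 40 rows.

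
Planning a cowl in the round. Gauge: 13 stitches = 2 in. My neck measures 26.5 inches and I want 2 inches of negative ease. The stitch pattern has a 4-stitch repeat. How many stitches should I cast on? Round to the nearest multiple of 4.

Finished = 26.5 − 2 = 24.5 inches.
13 / 2 = 6.5 sts/in.
24.5 × 6.5 = 159.25 sts.
Nearest multiple of 4: 160.

Cast on 160 stitches.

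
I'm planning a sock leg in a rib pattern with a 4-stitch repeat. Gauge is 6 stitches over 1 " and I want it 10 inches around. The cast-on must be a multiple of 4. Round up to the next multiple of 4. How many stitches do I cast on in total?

60 stitches.

6 / 1 = 6 sts per inch.
10 × 6 = 60.00 sts.
Next multiple of 4: 60.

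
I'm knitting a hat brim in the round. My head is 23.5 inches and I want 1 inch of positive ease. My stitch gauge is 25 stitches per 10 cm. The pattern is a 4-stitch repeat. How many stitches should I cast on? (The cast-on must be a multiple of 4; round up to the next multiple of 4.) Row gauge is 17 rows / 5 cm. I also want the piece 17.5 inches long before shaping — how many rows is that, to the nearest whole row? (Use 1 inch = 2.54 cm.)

Cast on 156 stitches; work 151 rows.

Finished = 23.5 + 1 = 24.5 inches.
24.5 inches × 2.54 = 62.23 cm.
25/10 = 2.5 sts per cm; 62.23 × 2.5 = 155.57 sts.
Next multiple of 4 → 156.
17.5 inches = 44.45 cm; × 3.4 = 151.13 → 151 rows.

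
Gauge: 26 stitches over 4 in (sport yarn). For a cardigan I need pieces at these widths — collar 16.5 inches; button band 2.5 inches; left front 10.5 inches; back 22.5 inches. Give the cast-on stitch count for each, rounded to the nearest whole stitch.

Rate = 26/4 = 6.5 sts per in.
collar: 16.5 × 6.5 = 107.25 → 107.
button band: 2.5 × 6.5 = 16.25 → 16.
left front: 10.5 × 6.5 = 68.25 → 68.
back: 22.5 × 6.5 = 146.25 → 146.

collar 107; button band 16; left front 68; back 146.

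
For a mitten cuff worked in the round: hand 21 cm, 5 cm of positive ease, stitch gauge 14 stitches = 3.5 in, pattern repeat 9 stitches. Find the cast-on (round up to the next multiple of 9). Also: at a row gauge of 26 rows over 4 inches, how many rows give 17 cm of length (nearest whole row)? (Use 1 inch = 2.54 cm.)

Finished = 21 + 5 = 26 cm.
26 cm × 1/2.54 = 10.24 inches.
14/3.5 = 4 sts per in; 10.24 × 4 = 40.94 sts.
Next multiple of 9 → 45.
17 cm = 6.69 inches; × 6.5 = 43.50 → 44 rows.

Cast on 45 stitches; work 44 rows.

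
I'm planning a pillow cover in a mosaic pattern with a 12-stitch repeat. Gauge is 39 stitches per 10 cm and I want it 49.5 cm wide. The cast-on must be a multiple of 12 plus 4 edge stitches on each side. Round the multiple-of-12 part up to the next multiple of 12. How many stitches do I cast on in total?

Cast on 200 stitches.

39 / 10 = 3.9 sts per cm.
49.5 × 3.9 = 193.05 sts.
Less 8 edge sts → 185.05 for the repeat.
Next multiple of 12: 192.
Add back 8 edge sts → 200.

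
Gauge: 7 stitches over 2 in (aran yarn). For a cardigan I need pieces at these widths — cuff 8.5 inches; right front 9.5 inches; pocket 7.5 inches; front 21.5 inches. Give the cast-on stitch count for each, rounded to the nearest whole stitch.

cuff 30; right front 33; pocket 26; front 75.

Rate = 7/2 = 3.5 sts per in.
cuff: 8.5 × 3.5 = 29.75 → 30.
right front: 9.5 × 3.5 = 33.25 → 33.
pocket: 7.5 × 3.5 = 26.25 → 26.
front: 21.5 × 3.5 = 75.25 → 75.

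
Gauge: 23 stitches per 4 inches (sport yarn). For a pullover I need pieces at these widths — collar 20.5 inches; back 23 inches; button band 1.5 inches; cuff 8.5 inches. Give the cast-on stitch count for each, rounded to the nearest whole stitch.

Rate = 23/4 = 5.75 sts per in.
collar: 20.5 × 5.75 = 117.88 → 118.
back: 23 × 5.75 = 132.25 → 132.
button band: 1.5 × 5.75 = 8.62 → 9.
cuff: 8.5 × 5.75 = 48.88 → 49.

collar 118; back 132; button band 9; cuff 49.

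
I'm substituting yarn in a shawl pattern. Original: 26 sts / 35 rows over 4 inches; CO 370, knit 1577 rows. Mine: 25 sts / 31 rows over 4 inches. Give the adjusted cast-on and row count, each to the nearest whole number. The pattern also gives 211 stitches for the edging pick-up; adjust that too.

Stitches: 370 × 25/26 = 355.77 → 356.
Rows: 1577 × 31/35 = 1396.77 → 1397.
edging pick-up: 211 × 25/26 = 202.88 → 203.

Cast on 356 stitches; work 1397 rows; edging pick-up 203 stitches.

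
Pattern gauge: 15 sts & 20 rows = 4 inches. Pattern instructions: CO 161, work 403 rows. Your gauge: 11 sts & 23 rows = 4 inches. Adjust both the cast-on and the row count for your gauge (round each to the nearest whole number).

Cast on 118 stitches; work 463 rows.

Stitches: 161 × 11/15 = 118.07 → 118.
Rows: 403 × 23/20 = 463.45 → 463.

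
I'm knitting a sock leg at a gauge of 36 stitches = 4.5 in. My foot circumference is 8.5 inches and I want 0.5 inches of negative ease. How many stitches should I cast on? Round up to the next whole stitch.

Finished = 8.5 − 0.5 = 8 in.
36 / 4.5 = 8 sts per inch.
8.00 × 8 = 64.00 sts.

Cast on 64 stitches.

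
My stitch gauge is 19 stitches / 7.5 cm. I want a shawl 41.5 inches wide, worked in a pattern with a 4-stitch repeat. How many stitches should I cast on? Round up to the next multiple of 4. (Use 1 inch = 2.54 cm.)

41.5 in = 41.5 × 2.54 = 105.41 cm.
19 / 7.5 = 2.533 sts/cm.
105.41 × 2.533 = 267.04 sts.
→ 268.

CO 268 sts.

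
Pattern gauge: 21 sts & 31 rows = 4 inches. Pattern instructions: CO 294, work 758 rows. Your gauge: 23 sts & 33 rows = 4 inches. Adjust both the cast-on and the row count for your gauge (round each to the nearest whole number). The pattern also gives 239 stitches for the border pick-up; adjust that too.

Stitches: 294 × 23/21 = 322.00 → 322.
Rows: 758 × 33/31 = 806.90 → 807.
border pick-up: 239 × 23/21 = 261.76 → 262.

Cast on 322 stitches; work 807 rows; border pick-up 262 stitches.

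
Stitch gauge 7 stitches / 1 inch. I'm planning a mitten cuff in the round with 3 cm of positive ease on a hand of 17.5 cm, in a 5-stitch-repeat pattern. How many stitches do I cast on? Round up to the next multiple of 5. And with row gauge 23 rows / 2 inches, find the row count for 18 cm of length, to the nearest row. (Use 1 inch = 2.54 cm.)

Cast on 60 stitches; work 81 rows.

Finished = 17.5 + 3 = 20.5 cm.
20.5 cm × 1/2.54 = 8.07 inches.
7/1 = 7 sts per in; 8.07 × 7 = 56.50 sts.
Next multiple of 5 → 60.
18 cm = 7.09 inches; × 11.5 = 81.50 → 81 rows.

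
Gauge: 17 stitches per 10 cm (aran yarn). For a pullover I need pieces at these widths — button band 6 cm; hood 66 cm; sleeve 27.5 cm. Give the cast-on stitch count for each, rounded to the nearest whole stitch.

Rate = 17/10 = 1.7 sts per cm.
button band: 6 × 1.7 = 10.20 → 10.
hood: 66 × 1.7 = 112.20 → 112.
sleeve: 27.5 × 1.7 = 46.75 → 47.

button band 10; hood 112; sleeve 47.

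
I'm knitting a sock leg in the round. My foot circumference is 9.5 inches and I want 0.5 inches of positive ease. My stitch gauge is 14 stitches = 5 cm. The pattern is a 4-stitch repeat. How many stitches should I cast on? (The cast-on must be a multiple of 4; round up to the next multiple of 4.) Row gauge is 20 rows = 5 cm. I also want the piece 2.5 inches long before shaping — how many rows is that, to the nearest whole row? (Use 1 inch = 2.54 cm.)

Cast on 72 stitches; work 25 rows.

Finished = 9.5 + 0.5 = 10 inches.
10 inches × 2.54 = 25.40 cm.
14/5 = 2.8 sts per cm; 25.40 × 2.8 = 71.12 sts.
Next multiple of 4 → 72.
2.5 inches = 6.35 cm; × 4 = 25.40 → 25 rows.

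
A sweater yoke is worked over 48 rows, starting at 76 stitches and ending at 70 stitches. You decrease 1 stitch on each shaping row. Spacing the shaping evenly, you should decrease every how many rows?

Stitches to remove: |70 − 76| = 6.
Shaping rows needed: 6 / 1 = 6.
48 rows / 6 = every 8 rows.

Decrease every 8th row.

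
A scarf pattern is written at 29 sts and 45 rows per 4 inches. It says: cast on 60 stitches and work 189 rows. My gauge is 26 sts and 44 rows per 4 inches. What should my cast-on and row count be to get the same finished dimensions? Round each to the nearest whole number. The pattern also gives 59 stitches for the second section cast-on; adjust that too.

Cast on 54 stitches; work 185 rows; second section cast-on 53 stitches.

Stitches: 60 × 26/29 = 53.79 → 54.
Rows: 189 × 44/45 = 184.80 → 185.
second section cast-on: 59 × 26/29 = 52.90 → 53.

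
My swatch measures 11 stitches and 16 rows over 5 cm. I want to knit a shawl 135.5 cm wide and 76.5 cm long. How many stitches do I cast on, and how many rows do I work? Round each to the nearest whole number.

Stitch gauge = 11/5 = 2.2 sts/cm; 135.5 × 2.2 = 298.10 → 298 sts.
Row gauge = 16/5 = 3.2 rows/cm; 76.5 × 3.2 = 244.80 → 245 rows.

Cast on 298 stitches and work 245 rows.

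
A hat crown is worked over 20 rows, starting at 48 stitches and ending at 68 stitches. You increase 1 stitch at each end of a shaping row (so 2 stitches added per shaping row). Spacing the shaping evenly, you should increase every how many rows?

Stitches to add: |68 − 48| = 20.
Shaping rows needed: 20 / 2 = 10.
20 rows / 10 = every 2 rows.

Increase every 2nd row.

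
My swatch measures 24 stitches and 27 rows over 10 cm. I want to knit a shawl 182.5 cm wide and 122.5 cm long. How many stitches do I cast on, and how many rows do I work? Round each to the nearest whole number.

Cast on 438 stitches and work 331 rows.

Stitch gauge = 24/10 = 2.4 sts/cm; 182.5 × 2.4 = 438.00 → 438 sts.
Row gauge = 27/10 = 2.7 rows/cm; 122.5 × 2.7 = 330.75 → 331 rows.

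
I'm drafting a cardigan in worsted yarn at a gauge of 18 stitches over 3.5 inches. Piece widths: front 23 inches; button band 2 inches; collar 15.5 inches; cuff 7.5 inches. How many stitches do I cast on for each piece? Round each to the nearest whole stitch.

Rate = 18/3.5 = 5.143 sts per in.
front: 23 × 5.143 = 118.29 → 118.
button band: 2 × 5.143 = 10.29 → 10.
collar: 15.5 × 5.143 = 79.71 → 80.
cuff: 7.5 × 5.143 = 38.57 → 39.

front 118; button band 10; collar 80; cuff 39.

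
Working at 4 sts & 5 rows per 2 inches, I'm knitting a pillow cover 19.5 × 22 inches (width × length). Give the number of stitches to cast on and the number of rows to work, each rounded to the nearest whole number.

Cast on 39 stitches and work 55 rows.

Stitch gauge = 4/2 = 2 sts/in; 19.5 × 2 = 39.00 → 39 sts.
Row gauge = 5/2 = 2.5 rows/in; 22 × 2.5 = 55.00 → 55 rows.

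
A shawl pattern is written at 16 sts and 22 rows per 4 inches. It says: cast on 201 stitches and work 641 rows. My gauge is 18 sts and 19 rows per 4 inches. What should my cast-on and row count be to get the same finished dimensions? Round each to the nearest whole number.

Cast on 226 stitches; work 554 rows.

Stitches: 201 × 18/16 = 226.12 → 226.
Rows: 641 × 19/22 = 553.59 → 554.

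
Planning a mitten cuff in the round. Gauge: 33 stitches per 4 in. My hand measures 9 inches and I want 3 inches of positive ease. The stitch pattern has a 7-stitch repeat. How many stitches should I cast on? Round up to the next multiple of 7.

Finished = 9 + 3 = 12 inches.
33 / 4 = 8.25 sts/in.
12 × 8.25 = 99.00 sts.
Next multiple of 7: 105.

105 stitches.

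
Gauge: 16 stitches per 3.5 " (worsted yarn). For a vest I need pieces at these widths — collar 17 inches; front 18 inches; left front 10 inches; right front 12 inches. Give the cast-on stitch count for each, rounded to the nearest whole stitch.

Rate = 16/3.5 = 4.571 sts per in.
collar: 17 × 4.571 = 77.71 → 78.
front: 18 × 4.571 = 82.29 → 82.
left front: 10 × 4.571 = 45.71 → 46.
right front: 12 × 4.571 = 54.86 → 55.

collar 78; front 82; left front 46; right front 55.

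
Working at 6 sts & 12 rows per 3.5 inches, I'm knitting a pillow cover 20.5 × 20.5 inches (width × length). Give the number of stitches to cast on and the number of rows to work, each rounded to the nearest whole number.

Stitch gauge = 6/3.5 = 1.714 sts/in; 20.5 × 1.714 = 35.14 → 35 sts.
Row gauge = 12/3.5 = 3.429 rows/in; 20.5 × 3.429 = 70.29 → 70 rows.

Cast on 35 stitches and work 70 rows.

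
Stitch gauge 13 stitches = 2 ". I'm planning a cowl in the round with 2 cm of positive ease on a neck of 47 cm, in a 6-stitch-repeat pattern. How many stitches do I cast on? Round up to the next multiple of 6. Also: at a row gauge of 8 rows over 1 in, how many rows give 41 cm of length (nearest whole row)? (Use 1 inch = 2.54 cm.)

Finished = 47 + 2 = 49 cm.
49 cm × 1/2.54 = 19.29 inches.
13/2 = 6.5 sts per in; 19.29 × 6.5 = 125.39 sts.
Next multiple of 6 → 126.
41 cm = 16.14 inches; × 8 = 129.13 → 129 rows.

Cast on 126 stitches; work 129 rows.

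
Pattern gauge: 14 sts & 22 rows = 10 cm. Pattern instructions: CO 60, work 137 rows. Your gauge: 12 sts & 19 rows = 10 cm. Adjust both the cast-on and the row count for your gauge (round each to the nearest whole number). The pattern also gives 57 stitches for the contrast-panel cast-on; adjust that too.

Stitches: 60 × 12/14 = 51.43 → 51.
Rows: 137 × 19/22 = 118.32 → 118.
contrast-panel cast-on: 57 × 12/14 = 48.86 → 49.

Cast on 51 stitches; work 118 rows; contrast-panel cast-on 49 stitches.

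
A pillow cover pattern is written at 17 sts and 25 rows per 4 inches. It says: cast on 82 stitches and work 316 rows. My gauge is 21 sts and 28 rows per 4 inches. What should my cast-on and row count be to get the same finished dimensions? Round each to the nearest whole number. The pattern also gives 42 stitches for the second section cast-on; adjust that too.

Stitches: 82 × 21/17 = 101.29 → 101.
Rows: 316 × 28/25 = 353.92 → 354.
second section cast-on: 42 × 21/17 = 51.88 → 52.

Cast on 101 stitches; work 354 rows; second section cast-on 52 stitches.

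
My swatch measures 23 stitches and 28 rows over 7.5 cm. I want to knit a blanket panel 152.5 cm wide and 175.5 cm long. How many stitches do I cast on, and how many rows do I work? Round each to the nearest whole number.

Cast on 468 stitches and work 655 rows.

Stitch gauge = 23/7.5 = 3.067 sts/cm; 152.5 × 3.067 = 467.67 → 468 sts.
Row gauge = 28/7.5 = 3.733 rows/cm; 175.5 × 3.733 = 655.20 → 655 rows.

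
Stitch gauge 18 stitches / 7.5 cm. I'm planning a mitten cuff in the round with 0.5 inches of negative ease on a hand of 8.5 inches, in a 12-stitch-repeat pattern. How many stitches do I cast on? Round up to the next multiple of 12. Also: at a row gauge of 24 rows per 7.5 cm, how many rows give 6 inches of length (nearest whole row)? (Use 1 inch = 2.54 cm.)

Cast on 60 stitches; work 49 rows.

Finished = 8.5 − 0.5 = 8 inches.
8 inches × 2.54 = 20.32 cm.
18/7.5 = 2.4 sts per cm; 20.32 × 2.4 = 48.77 sts.
Next multiple of 12 → 60.
6 inches = 15.24 cm; × 3.2 = 48.77 → 49 rows.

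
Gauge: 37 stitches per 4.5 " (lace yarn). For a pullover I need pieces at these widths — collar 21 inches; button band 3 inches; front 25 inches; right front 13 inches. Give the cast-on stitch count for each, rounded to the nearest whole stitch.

Rate = 37/4.5 = 8.222 sts per in.
collar: 21 × 8.222 = 172.67 → 173.
button band: 3 × 8.222 = 24.67 → 25.
front: 25 × 8.222 = 205.56 → 206.
right front: 13 × 8.222 = 106.89 → 107.

collar 173; button band 25; front 206; right front 107.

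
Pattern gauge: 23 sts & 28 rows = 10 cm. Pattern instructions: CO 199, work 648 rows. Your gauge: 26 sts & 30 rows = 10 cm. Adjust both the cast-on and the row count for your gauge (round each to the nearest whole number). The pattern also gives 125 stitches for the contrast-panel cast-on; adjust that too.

Cast on 225 stitches; work 694 rows; contrast-panel cast-on 141 stitches.

Stitches: 199 × 26/23 = 224.96 → 225.
Rows: 648 × 30/28 = 694.29 → 694.
contrast-panel cast-on: 125 × 26/23 = 141.30 → 141.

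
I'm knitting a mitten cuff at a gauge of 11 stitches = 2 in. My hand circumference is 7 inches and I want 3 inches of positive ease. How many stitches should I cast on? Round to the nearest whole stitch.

Finished = 7 + 3 = 10 in.
11 / 2 = 5.5 sts per inch.
10.00 × 5.5 = 55.00 sts.

Cast on 55 stitches.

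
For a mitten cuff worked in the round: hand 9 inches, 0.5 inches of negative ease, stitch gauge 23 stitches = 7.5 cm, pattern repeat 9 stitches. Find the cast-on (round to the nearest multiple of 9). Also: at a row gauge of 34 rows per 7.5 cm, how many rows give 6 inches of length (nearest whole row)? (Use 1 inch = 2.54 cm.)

Finished = 9 − 0.5 = 8.5 inches.
8.5 inches × 2.54 = 21.59 cm.
23/7.5 = 3.067 sts per cm; 21.59 × 3.067 = 66.21 sts.
Nearest multiple of 9 → 63.
6 inches = 15.24 cm; × 4.533 = 69.09 → 69 rows.

Cast on 63 stitches; work 69 rows.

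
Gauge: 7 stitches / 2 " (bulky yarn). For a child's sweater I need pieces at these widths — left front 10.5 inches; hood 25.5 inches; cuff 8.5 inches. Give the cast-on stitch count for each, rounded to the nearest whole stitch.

left front 37; hood 89; cuff 30.

Rate = 7/2 = 3.5 sts per in.
left front: 10.5 × 3.5 = 36.75 → 37.
hood: 25.5 × 3.5 = 89.25 → 89.
cuff: 8.5 × 3.5 = 29.75 → 30.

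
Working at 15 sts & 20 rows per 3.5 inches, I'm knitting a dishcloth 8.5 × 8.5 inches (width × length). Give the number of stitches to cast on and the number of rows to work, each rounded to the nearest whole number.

Stitch gauge = 15/3.5 = 4.286 sts/in; 8.5 × 4.286 = 36.43 → 36 sts.
Row gauge = 20/3.5 = 5.714 rows/in; 8.5 × 5.714 = 48.57 → 49 rows.

Cast on 36 stitches and work 49 rows.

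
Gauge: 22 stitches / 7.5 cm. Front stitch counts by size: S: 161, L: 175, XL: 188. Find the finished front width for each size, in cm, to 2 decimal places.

S 54.89 cm; L 59.66 cm; XL 64.09 cm.

22/7.5 = 2.933 sts per cm.
S: 161 / 2.933 = 54.886 → 54.89 cm.
L: 175 / 2.933 = 59.659 → 59.66 cm.
XL: 188 / 2.933 = 64.091 → 64.09 cm.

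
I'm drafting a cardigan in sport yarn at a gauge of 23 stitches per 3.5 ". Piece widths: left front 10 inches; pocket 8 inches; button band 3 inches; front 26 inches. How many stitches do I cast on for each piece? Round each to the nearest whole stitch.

left front 66; pocket 53; button band 20; front 171.

Rate = 23/3.5 = 6.571 sts per in.
left front: 10 × 6.571 = 65.71 → 66.
pocket: 8 × 6.571 = 52.57 → 53.
button band: 3 × 6.571 = 19.71 → 20.
front: 26 × 6.571 = 170.86 → 171.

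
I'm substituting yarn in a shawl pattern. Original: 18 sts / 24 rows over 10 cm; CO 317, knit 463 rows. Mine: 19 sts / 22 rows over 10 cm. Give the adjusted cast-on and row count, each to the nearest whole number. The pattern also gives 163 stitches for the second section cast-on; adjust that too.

Stitches: 317 × 19/18 = 334.61 → 335.
Rows: 463 × 22/24 = 424.42 → 424.
second section cast-on: 163 × 19/18 = 172.06 → 172.

Cast on 335 stitches; work 424 rows; second section cast-on 172 stitches.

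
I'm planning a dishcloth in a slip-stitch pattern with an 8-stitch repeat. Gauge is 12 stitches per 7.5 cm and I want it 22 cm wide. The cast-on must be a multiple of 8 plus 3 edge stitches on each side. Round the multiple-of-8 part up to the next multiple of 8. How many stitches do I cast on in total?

CO 38 sts.

12 / 7.5 = 1.6 sts per cm.
22 × 1.6 = 35.20 sts.
Less 6 edge sts → 29.20 for the repeat.
Next multiple of 8: 32.
Add back 6 edge sts → 38.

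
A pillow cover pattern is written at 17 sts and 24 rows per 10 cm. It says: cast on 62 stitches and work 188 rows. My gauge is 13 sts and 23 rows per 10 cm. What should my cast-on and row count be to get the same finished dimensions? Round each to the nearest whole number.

Stitches: 62 × 13/17 = 47.41 → 47.
Rows: 188 × 23/24 = 180.17 → 180.

Cast on 47 stitches; work 180 rows.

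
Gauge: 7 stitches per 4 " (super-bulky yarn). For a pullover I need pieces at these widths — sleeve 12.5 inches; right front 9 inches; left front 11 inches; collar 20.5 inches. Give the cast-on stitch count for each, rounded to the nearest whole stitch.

sleeve 22; right front 16; left front 19; collar 36.

Rate = 7/4 = 1.75 sts per in.
sleeve: 12.5 × 1.75 = 21.88 → 22.
right front: 9 × 1.75 = 15.75 → 16.
left front: 11 × 1.75 = 19.25 → 19.
collar: 20.5 × 1.75 = 35.88 → 36.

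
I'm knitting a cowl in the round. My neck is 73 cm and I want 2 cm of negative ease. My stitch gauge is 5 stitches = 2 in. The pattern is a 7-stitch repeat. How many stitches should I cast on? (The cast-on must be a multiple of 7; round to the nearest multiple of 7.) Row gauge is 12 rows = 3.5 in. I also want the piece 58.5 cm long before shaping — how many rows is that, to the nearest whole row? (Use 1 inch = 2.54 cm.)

Finished = 73 − 2 = 71 cm.
71 cm × 1/2.54 = 27.95 inches.
5/2 = 2.5 sts per in; 27.95 × 2.5 = 69.88 sts.
Nearest multiple of 7 → 70.
58.5 cm = 23.03 inches; × 3.429 = 78.97 → 79 rows.

Cast on 70 stitches; work 79 rows.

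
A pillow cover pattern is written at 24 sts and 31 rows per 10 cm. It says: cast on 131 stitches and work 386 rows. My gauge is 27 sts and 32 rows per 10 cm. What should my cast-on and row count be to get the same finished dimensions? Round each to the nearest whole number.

Stitches: 131 × 27/24 = 147.38 → 147.
Rows: 386 × 32/31 = 398.45 → 398.

Cast on 147 stitches; work 398 rows.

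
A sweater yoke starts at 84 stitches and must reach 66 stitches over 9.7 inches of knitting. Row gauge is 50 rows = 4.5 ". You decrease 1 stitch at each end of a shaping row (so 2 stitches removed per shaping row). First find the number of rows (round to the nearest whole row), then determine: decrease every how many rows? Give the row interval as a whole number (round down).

Decrease every 12th row.

Rows = 9.7 × 11.111 = 107.8 → 108 rows.
Stitches to remove: 18 → 9 shaping rows (at 2 st each).
108 / 9 = 12.00 → every 12 rows.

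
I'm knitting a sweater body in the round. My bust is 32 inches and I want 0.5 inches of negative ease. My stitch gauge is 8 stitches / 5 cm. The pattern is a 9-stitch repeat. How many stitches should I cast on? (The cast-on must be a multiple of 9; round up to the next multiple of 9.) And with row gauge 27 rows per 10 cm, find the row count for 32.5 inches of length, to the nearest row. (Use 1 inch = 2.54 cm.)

Finished = 32 − 0.5 = 31.5 inches.
31.5 inches × 2.54 = 80.01 cm.
8/5 = 1.6 sts per cm; 80.01 × 1.6 = 128.02 sts.
Next multiple of 9 → 135.
32.5 inches = 82.55 cm; × 2.7 = 222.88 → 223 rows.

Cast on 135 stitches; work 223 rows.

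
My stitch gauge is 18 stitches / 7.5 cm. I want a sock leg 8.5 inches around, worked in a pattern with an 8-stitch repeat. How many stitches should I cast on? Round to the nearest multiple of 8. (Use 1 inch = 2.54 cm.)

8.5 in = 8.5 × 2.54 = 21.59 cm.
18 / 7.5 = 2.4 sts/cm.
21.59 × 2.4 = 51.82 sts.
→ 48.

Cast on 48 stitches.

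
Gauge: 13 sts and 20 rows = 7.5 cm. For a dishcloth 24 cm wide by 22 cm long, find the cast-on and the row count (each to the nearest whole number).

Stitch gauge = 13/7.5 = 1.733 sts/cm; 24 × 1.733 = 41.60 → 42 sts.
Row gauge = 20/7.5 = 2.667 rows/cm; 22 × 2.667 = 58.67 → 59 rows.

Cast on 42 stitches and work 59 rows.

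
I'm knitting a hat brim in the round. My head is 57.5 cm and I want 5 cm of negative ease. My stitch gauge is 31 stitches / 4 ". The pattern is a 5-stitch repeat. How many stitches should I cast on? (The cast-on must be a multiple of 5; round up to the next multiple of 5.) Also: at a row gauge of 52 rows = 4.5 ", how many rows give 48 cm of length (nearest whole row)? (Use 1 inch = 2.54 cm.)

Cast on 165 stitches; work 218 rows.

Finished = 57.5 − 5 = 52.5 cm.
52.5 cm × 1/2.54 = 20.67 inches.
31/4 = 7.75 sts per in; 20.67 × 7.75 = 160.19 sts.
Next multiple of 5 → 165.
48 cm = 18.90 inches; × 11.556 = 218.37 → 218 rows.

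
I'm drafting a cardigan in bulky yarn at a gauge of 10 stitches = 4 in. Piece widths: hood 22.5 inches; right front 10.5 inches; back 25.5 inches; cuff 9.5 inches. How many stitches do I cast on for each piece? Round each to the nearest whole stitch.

hood 56; right front 26; back 64; cuff 24.

Rate = 10/4 = 2.5 sts per in.
hood: 22.5 × 2.5 = 56.25 → 56.
right front: 10.5 × 2.5 = 26.25 → 26.
back: 25.5 × 2.5 = 63.75 → 64.
cuff: 9.5 × 2.5 = 23.75 → 24.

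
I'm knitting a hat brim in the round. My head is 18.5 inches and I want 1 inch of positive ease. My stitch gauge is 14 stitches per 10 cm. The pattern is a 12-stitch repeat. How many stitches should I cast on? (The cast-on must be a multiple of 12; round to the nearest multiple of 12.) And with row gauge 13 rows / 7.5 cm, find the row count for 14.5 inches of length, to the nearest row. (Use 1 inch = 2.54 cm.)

Cast on 72 stitches; work 64 rows.

Finished = 18.5 + 1 = 19.5 inches.
19.5 inches × 2.54 = 49.53 cm.
14/10 = 1.4 sts per cm; 49.53 × 1.4 = 69.34 sts.
Nearest multiple of 12 → 72.
14.5 inches = 36.83 cm; × 1.733 = 63.84 → 64 rows.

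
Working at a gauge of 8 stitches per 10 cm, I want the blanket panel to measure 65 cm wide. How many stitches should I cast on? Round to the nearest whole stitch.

8 stitches / 10 cm = 0.8 stitches per cm.
65 × 0.8 = 52.00 stitches.

Cast on 52 stitches.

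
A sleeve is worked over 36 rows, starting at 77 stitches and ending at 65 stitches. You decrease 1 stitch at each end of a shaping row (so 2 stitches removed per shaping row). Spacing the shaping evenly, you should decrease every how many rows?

Stitches to remove: |65 − 77| = 12.
Shaping rows needed: 12 / 2 = 6.
36 rows / 6 = every 6 rows.

Decrease every 6th row.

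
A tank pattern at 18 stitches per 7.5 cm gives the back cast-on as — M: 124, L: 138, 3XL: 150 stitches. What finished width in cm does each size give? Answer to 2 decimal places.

18/7.5 = 2.4 sts per cm.
M: 124 / 2.4 = 51.667 → 51.67 cm.
L: 138 / 2.4 = 57.500 → 57.50 cm.
3XL: 150 / 2.4 = 62.500 → 62.50 cm.

M 51.67 cm; L 57.50 cm; 3XL 62.50 cm.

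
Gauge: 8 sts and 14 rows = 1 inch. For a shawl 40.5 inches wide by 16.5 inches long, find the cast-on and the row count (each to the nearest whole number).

Stitch gauge = 8/1 = 8 sts/in; 40.5 × 8 = 324.00 → 324 sts.
Row gauge = 14/1 = 14 rows/in; 16.5 × 14 = 231.00 → 231 rows.

Cast on 324 stitches and work 231 rows.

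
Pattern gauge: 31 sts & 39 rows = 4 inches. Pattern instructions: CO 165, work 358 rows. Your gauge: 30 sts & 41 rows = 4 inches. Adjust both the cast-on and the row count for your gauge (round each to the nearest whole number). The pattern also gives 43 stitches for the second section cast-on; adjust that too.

Stitches: 165 × 30/31 = 159.68 → 160.
Rows: 358 × 41/39 = 376.36 → 376.
second section cast-on: 43 × 30/31 = 41.61 → 42.

Cast on 160 stitches; work 376 rows; second section cast-on 42 stitches.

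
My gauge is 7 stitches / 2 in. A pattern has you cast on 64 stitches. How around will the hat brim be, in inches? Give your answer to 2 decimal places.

18.29 inches.

7 stitches / 2 inch = 3.5 stitches per inch.
64 / 3.5 = 18.286 inches.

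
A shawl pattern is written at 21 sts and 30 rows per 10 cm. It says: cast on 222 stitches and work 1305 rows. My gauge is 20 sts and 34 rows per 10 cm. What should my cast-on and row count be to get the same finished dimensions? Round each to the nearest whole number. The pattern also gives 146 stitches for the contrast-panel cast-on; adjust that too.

Stitches: 222 × 20/21 = 211.43 → 211.
Rows: 1305 × 34/30 = 1479.00 → 1479.
contrast-panel cast-on: 146 × 20/21 = 139.05 → 139.

Cast on 211 stitches; work 1479 rows; contrast-panel cast-on 139 stitches.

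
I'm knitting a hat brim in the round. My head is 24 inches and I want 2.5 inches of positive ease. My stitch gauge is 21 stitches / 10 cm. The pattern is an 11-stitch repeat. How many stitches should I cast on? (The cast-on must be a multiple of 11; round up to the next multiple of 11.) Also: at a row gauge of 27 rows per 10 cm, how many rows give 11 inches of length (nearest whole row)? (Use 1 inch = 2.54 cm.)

Cast on 143 stitches; work 75 rows.

Finished = 24 + 2.5 = 26.5 inches.
26.5 inches × 2.54 = 67.31 cm.
21/10 = 2.1 sts per cm; 67.31 × 2.1 = 141.35 sts.
Next multiple of 11 → 143.
11 inches = 27.94 cm; × 2.7 = 75.44 → 75 rows.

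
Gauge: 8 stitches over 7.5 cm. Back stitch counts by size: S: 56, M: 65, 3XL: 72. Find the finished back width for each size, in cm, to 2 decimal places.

S 52.50 cm; M 60.94 cm; 3XL 67.50 cm.

8/7.5 = 1.067 sts per cm.
S: 56 / 1.067 = 52.500 → 52.50 cm.
M: 65 / 1.067 = 60.938 → 60.94 cm.
3XL: 72 / 1.067 = 67.500 → 67.50 cm.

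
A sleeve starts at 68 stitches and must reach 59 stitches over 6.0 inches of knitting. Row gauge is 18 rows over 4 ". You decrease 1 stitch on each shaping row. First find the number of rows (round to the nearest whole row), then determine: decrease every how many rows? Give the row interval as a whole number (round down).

Rows = 6.0 × 4.5 = 27.0 → 27 rows.
Stitches to remove: 9 → 9 shaping rows (at 1 st each).
27 / 9 = 3.00 → every 3 rows.

Decrease every 3rd row.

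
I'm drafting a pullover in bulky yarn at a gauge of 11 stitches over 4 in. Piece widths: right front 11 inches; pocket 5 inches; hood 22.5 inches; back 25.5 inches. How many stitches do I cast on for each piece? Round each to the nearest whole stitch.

Rate = 11/4 = 2.75 sts per in.
right front: 11 × 2.75 = 30.25 → 30.
pocket: 5 × 2.75 = 13.75 → 14.
hood: 22.5 × 2.75 = 61.88 → 62.
back: 25.5 × 2.75 = 70.12 → 70.

right front 30; pocket 14; hood 62; back 70.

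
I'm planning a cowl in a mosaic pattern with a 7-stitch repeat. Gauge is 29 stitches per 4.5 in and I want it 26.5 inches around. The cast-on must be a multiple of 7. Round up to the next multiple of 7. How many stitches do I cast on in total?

29 / 4.5 = 6.444 sts per inch.
26.5 × 6.444 = 170.78 sts.
Next multiple of 7: 175.

175 stitches.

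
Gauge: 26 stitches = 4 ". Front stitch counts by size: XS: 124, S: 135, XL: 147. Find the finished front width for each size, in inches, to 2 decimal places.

26/4 = 6.5 sts per in.
XS: 124 / 6.5 = 19.077 → 19.08 in.
S: 135 / 6.5 = 20.769 → 20.77 in.
XL: 147 / 6.5 = 22.615 → 22.62 in.

XS 19.08 inches; S 20.77 inches; XL 22.62 inches.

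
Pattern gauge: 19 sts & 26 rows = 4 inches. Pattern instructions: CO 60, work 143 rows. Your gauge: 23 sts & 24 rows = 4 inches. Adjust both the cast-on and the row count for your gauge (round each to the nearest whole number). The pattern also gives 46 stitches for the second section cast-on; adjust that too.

Cast on 73 stitches; work 132 rows; second section cast-on 56 stitches.

Stitches: 60 × 23/19 = 72.63 → 73.
Rows: 143 × 24/26 = 132.00 → 132.
second section cast-on: 46 × 23/19 = 55.68 → 56.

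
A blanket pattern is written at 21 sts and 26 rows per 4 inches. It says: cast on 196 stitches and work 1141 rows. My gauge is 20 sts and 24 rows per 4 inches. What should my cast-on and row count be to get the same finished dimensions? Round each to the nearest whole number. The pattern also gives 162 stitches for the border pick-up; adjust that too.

Cast on 187 stitches; work 1053 rows; border pick-up 154 stitches.

Stitches: 196 × 20/21 = 186.67 → 187.
Rows: 1141 × 24/26 = 1053.23 → 1053.
border pick-up: 162 × 20/21 = 154.29 → 154.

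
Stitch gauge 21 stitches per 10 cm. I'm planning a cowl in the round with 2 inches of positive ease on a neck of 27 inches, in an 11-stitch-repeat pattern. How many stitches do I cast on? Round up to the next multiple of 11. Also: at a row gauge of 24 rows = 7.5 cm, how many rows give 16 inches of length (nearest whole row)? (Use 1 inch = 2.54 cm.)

Cast on 165 stitches; work 130 rows.

Finished = 27 + 2 = 29 inches.
29 inches × 2.54 = 73.66 cm.
21/10 = 2.1 sts per cm; 73.66 × 2.1 = 154.69 sts.
Next multiple of 11 → 165.
16 inches = 40.64 cm; × 3.2 = 130.05 → 130 rows.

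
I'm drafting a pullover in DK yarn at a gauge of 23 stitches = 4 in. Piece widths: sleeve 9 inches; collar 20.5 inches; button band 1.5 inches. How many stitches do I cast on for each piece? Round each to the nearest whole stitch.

Rate = 23/4 = 5.75 sts per in.
sleeve: 9 × 5.75 = 51.75 → 52.
collar: 20.5 × 5.75 = 117.88 → 118.
button band: 1.5 × 5.75 = 8.62 → 9.

sleeve 52; collar 118; button band 9.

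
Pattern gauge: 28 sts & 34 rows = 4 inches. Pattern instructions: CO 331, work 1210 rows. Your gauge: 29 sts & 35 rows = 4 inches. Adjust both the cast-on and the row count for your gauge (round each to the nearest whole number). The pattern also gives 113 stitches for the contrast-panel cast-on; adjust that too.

Stitches: 331 × 29/28 = 342.82 → 343.
Rows: 1210 × 35/34 = 1245.59 → 1246.
contrast-panel cast-on: 113 × 29/28 = 117.04 → 117.

Cast on 343 stitches; work 1246 rows; contrast-panel cast-on 117 stitches.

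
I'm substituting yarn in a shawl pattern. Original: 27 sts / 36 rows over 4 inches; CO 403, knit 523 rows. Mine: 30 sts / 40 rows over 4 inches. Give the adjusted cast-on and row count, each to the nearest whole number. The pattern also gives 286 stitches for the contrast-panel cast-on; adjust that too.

Stitches: 403 × 30/27 = 447.78 → 448.
Rows: 523 × 40/36 = 581.11 → 581.
contrast-panel cast-on: 286 × 30/27 = 317.78 → 318.

Cast on 448 stitches; work 581 rows; contrast-panel cast-on 318 stitches.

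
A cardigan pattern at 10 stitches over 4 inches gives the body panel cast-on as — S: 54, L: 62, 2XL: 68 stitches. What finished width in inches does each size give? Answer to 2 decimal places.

S 21.60 inches; L 24.80 inches; 2XL 27.20 inches.

10/4 = 2.5 sts per in.
S: 54 / 2.5 = 21.600 → 21.60 in.
L: 62 / 2.5 = 24.800 → 24.80 in.
2XL: 68 / 2.5 = 27.200 → 27.20 in.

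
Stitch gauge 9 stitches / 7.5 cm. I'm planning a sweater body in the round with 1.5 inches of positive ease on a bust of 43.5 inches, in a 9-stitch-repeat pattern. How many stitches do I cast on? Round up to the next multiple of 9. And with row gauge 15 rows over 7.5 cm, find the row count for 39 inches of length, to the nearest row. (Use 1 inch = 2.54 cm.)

Finished = 43.5 + 1.5 = 45 inches.
45 inches × 2.54 = 114.30 cm.
9/7.5 = 1.2 sts per cm; 114.30 × 1.2 = 137.16 sts.
Next multiple of 9 → 144.
39 inches = 99.06 cm; × 2 = 198.12 → 198 rows.

Cast on 144 stitches; work 198 rows.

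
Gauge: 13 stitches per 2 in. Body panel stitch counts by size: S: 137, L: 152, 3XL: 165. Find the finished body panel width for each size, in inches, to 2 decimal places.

13/2 = 6.5 sts per in.
S: 137 / 6.5 = 21.077 → 21.08 in.
L: 152 / 6.5 = 23.385 → 23.38 in.
3XL: 165 / 6.5 = 25.385 → 25.38 in.

S 21.08 inches; L 23.38 inches; 3XL 25.38 inches.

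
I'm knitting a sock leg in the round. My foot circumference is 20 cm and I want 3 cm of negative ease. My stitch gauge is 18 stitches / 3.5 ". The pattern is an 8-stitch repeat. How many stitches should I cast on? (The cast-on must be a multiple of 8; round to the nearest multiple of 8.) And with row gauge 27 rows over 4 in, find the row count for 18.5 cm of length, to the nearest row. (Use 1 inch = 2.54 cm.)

Cast on 32 stitches; work 49 rows.

Finished = 20 − 3 = 17 cm.
17 cm × 1/2.54 = 6.69 inches.
18/3.5 = 5.143 sts per in; 6.69 × 5.143 = 34.42 sts.
Nearest multiple of 8 → 32.
18.5 cm = 7.28 inches; × 6.75 = 49.16 → 49 rows.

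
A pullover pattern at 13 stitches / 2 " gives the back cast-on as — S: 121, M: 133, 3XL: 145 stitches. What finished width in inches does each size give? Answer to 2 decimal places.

S 18.62 inches; M 20.46 inches; 3XL 22.31 inches.

13/2 = 6.5 sts per in.
S: 121 / 6.5 = 18.615 → 18.62 in.
M: 133 / 6.5 = 20.462 → 20.46 in.
3XL: 145 / 6.5 = 22.308 → 22.31 in.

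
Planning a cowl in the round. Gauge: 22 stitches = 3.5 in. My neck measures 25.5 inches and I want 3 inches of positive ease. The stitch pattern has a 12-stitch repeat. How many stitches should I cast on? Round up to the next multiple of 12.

Finished = 25.5 + 3 = 28.5 inches.
22 / 3.5 = 6.286 sts/in.
28.5 × 6.286 = 179.14 sts.
Next multiple of 12: 180.

CO 180 sts.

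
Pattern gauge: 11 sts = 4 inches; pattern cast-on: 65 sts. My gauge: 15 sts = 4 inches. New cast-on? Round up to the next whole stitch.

Scale factor = 15 / 11 = 1.364.
65 × 15 / 11 = 88.64 sts.
→ 89 sts.

89 stitches.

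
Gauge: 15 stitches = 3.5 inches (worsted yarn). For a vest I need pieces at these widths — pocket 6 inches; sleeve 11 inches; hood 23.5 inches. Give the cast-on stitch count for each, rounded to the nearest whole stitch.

Rate = 15/3.5 = 4.286 sts per in.
pocket: 6 × 4.286 = 25.71 → 26.
sleeve: 11 × 4.286 = 47.14 → 47.
hood: 23.5 × 4.286 = 100.71 → 101.

pocket 26; sleeve 47; hood 101.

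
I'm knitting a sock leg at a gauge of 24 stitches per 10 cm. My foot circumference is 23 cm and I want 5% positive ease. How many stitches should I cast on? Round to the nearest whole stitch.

58 stitches.

Finished = 23 × 1.05 = 24.15 cm.
24 / 10 = 2.4 sts per cm.
24.15 × 2.4 = 57.96 sts.
→ 58 sts.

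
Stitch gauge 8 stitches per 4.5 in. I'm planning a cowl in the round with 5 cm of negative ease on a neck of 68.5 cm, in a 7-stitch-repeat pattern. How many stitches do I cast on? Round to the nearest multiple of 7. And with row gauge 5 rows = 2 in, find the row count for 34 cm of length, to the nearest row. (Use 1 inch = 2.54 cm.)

Finished = 68.5 − 5 = 63.5 cm.
63.5 cm × 1/2.54 = 25.00 inches.
8/4.5 = 1.778 sts per in; 25.00 × 1.778 = 44.44 sts.
Nearest multiple of 7 → 42.
34 cm = 13.39 inches; × 2.5 = 33.46 → 33 rows.

Cast on 42 stitches; work 33 rows.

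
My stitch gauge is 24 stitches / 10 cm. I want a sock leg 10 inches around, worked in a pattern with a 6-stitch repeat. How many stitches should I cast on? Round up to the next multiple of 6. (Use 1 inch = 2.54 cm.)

CO 66 sts.

10 in = 10 × 2.54 = 25.40 cm.
24 / 10 = 2.4 sts/cm.
25.40 × 2.4 = 60.96 sts.
→ 66.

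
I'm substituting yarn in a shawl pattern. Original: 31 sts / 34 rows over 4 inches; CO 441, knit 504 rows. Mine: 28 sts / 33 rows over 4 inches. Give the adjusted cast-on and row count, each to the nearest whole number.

Cast on 398 stitches; work 489 rows.

Stitches: 441 × 28/31 = 398.32 → 398.
Rows: 504 × 33/34 = 489.18 → 489.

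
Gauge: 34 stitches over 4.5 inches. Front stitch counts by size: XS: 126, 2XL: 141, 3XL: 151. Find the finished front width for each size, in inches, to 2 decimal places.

34/4.5 = 7.556 sts per in.
XS: 126 / 7.556 = 16.676 → 16.68 in.
2XL: 141 / 7.556 = 18.662 → 18.66 in.
3XL: 151 / 7.556 = 19.985 → 19.99 in.

XS 16.68 inches; 2XL 18.66 inches; 3XL 19.99 inches.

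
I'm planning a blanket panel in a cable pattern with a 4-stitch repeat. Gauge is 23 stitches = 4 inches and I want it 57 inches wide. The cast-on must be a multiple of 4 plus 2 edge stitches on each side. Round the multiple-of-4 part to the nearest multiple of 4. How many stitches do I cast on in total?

CO 328 sts.

23 / 4 = 5.75 sts per inch.
57 × 5.75 = 327.75 sts.
Less 4 edge sts → 323.75 for the repeat.
Nearest multiple of 4: 324.
Add back 4 edge sts → 328.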